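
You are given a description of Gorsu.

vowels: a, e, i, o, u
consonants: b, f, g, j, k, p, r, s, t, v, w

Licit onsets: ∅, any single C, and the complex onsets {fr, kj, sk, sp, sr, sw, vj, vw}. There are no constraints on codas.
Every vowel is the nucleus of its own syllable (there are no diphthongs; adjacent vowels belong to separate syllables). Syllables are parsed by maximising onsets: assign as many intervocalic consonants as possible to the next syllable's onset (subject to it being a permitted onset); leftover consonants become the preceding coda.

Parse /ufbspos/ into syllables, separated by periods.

Vowels present: u, o; each is a nucleus, giving 2 syllables.
/u…o/ gap (V1→V2): /fbsp/ splits as /fb/ + /sp/ (/sp/ is the longest suffix that is a licit onset).

ufb.spos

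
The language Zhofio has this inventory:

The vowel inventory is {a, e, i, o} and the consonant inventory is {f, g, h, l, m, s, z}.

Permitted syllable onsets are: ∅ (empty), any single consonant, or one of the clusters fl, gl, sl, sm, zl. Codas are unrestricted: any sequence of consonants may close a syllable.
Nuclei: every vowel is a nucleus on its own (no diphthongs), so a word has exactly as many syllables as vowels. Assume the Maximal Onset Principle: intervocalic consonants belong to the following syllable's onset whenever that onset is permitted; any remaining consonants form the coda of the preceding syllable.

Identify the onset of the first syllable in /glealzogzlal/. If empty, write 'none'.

gl

Nuclei (vowels): e, a, o, a → 4 syllables.
/e…a/ gap (V1→V2): no consonants, so the boundary falls immediately after /e/.
/a…o/ gap (V2→V3): cluster /lz/ — the longest permitted-onset suffix is /z/; onset = /z/, preceding coda = /l/.
/o…a/ gap (V3→V4): /gzl/ splits as /g/ + /zl/ (/zl/ is the longest suffix that is a licit onset).
Result: gle.al.zog.zlal.
Syllable 1 is /gle/: onset /gl/, nucleus /e/, coda ∅.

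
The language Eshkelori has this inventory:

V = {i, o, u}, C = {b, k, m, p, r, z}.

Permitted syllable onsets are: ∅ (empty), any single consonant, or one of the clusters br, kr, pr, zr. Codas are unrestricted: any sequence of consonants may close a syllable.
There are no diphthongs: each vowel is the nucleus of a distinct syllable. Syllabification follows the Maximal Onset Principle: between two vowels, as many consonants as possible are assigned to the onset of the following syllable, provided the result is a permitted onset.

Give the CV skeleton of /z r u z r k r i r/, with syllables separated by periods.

Nuclei (vowels): u, i → 2 syllables.
Between /u/ (V1) and /i/ (V2): /zrkr/; trying suffixes from longest down, /kr/ is the first permitted one, so coda /zr/ | onset /kr/.
Putting it together: zruzr.krir.
Mapping each syllable to C/V: /zruzr/ → CCVCC, /krir/ → CCVC.

CCVCC.CCVC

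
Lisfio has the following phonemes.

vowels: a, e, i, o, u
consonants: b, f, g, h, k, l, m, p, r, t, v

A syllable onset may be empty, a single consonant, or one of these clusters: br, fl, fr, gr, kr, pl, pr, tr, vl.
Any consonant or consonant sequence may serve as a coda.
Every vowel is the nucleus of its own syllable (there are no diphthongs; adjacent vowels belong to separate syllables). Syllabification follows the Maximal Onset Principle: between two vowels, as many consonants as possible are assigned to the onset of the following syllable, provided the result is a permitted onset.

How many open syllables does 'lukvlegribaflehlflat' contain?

3

The vowels are u, e, i, a, e, a — 6 nuclei, so 6 syllables.
σ1/σ2 boundary: /kvl/ splits as /k/ + /vl/ (/vl/ is the longest suffix that is a licit onset).
σ2/σ3 boundary: /gr/ — entire cluster is a permitted onset → onset /gr/, coda ∅.
σ3/σ4 boundary: /b/ is a single consonant, so it becomes the next onset.
σ4/σ5 boundary: cluster /fl/ — /fl/ is itself a permitted onset, so the whole cluster goes right; preceding coda = ∅.
σ5/σ6 boundary: /hlfl/ — longest licit onset from the right is /fl/, leaving /hl/ as coda.
Syllabification: luk.vle.gri.ba.flehl.flat.
Classifying each syllable: /luk/ (closed), /vle/ (open), /gri/ (open), /ba/ (open), /flehl/ (closed), /flat/ (closed).
Open syllables: 3.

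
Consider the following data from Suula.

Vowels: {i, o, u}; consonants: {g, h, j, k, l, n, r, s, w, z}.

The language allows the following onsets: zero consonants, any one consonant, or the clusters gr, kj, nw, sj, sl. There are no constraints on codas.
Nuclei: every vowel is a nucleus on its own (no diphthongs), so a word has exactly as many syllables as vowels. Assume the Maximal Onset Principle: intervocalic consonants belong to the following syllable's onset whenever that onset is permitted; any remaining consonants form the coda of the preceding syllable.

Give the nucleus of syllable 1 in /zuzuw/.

u

Vowels present: u, u; each is a nucleus, giving 2 syllables.
The first nucleus (vowel 1 from the left) is /u/.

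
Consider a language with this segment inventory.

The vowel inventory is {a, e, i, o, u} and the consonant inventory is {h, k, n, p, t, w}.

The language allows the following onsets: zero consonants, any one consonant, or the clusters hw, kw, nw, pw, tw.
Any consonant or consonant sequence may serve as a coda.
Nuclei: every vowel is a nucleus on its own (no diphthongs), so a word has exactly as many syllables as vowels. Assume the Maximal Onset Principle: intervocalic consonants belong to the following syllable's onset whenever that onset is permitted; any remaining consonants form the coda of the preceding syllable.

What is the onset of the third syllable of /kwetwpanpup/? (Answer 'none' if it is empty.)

Nuclei (vowels): e, a, u → 3 syllables.
/e…a/ gap (V1→V2): /twp/ — longest licit onset from the right is /p/, leaving /tw/ as coda.
/a…u/ gap (V2→V3): /np/ splits as /n/ + /p/ (/p/ is the longest suffix that is a licit onset).
Putting it together: kwetw.pan.pup.
Syllable 3 is /pup/: onset /p/, nucleus /u/, coda /p/.

p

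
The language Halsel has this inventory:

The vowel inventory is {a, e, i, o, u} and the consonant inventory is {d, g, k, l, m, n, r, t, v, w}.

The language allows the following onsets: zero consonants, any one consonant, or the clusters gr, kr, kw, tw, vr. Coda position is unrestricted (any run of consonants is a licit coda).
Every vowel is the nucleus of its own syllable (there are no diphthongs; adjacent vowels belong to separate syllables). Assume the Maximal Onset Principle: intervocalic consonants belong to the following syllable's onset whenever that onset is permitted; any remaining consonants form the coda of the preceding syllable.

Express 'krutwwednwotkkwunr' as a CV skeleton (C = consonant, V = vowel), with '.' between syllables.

Vowels present: u, e, o, u; each is a nucleus, giving 4 syllables.
σ1/σ2 boundary: /tww/ — longest licit onset from the right is /w/, leaving /tw/ as coda.
σ2/σ3 boundary: cluster /dnw/ — the longest permitted-onset suffix is /w/; onset = /w/, preceding coda = /dn/.
σ3/σ4 boundary: cluster /tkkw/ — the longest permitted-onset suffix is /kw/; onset = /kw/, preceding coda = /tk/.
Result: krutw.wedn.wotk.kwunr.
Mapping each syllable to C/V: /krutw/ → CCVCC, /wedn/ → CVCC, /wotk/ → CVCC, /kwunr/ → CCVCC.

CCVCC.CVCC.CVCC.CCVCC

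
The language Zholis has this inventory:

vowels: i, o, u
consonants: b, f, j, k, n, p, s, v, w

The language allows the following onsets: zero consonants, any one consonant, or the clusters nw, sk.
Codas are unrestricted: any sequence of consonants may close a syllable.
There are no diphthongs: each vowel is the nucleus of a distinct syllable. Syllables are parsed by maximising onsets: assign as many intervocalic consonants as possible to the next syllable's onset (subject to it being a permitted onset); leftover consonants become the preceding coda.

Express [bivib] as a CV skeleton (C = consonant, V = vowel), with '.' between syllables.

CV.CVC

The vowels are i, i — 2 nuclei, so 2 syllables.
V1 /i/ – V2 /i/: /v/ → onset of the next syllable (single consonants are always licit onsets).
Syllabification: bi.vib.
Mapping each syllable to C/V: /bi/ → CV, /vib/ → CVC.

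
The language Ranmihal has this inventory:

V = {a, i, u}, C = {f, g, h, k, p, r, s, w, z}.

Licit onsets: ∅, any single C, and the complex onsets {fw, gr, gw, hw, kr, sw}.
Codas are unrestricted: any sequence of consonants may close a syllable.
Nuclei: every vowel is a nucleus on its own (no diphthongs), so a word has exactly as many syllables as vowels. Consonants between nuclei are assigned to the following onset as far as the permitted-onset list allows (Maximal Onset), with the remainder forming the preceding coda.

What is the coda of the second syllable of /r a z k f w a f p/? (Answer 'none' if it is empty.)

fp

The vowels are a, a — 2 nuclei, so 2 syllables.
V1 /a/ – V2 /a/: /zkfw/ — longest licit onset from the right is /fw/, leaving /zk/ as coda.
Result: razk.fwafp.
Syllable 2 is /fwafp/: onset /fw/, nucleus /a/, coda /fp/.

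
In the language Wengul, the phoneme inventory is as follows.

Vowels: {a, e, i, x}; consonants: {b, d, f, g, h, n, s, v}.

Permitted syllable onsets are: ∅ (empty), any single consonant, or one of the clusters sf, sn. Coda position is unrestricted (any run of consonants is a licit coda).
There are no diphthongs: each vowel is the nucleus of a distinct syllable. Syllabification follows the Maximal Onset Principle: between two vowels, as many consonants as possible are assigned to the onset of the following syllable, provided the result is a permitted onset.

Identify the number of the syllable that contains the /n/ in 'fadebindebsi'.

3

Nuclei (vowels): a, e, i, e, i → 5 syllables.
σ1/σ2 boundary: just /d/ — single C goes to the following onset.
σ2/σ3 boundary: /b/ → onset of the next syllable (single consonants are always licit onsets).
σ3/σ4 boundary: /nd/ — longest licit onset from the right is /d/, leaving /n/ as coda.
σ4/σ5 boundary: /bs/ splits as /b/ + /s/ (/s/ is the longest suffix that is a licit onset).
So the parse is fa.de.bin.deb.si.
The /n/ is in the coda of syllable 3 (/bin/).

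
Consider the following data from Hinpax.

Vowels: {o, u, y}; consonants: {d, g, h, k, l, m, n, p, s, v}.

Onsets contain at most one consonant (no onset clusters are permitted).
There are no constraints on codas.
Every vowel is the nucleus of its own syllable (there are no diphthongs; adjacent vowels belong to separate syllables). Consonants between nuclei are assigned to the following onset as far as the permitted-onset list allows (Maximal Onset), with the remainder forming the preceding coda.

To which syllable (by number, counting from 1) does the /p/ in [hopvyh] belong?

Vowels present: o, y; each is a nucleus, giving 2 syllables.
Between /o/ (V1) and /y/ (V2): /pv/ — longest licit onset from the right is /v/, leaving /p/ as coda.
Syllabification: hop.vyh.
The /p/ is in the coda of syllable 1 (/hop/).

1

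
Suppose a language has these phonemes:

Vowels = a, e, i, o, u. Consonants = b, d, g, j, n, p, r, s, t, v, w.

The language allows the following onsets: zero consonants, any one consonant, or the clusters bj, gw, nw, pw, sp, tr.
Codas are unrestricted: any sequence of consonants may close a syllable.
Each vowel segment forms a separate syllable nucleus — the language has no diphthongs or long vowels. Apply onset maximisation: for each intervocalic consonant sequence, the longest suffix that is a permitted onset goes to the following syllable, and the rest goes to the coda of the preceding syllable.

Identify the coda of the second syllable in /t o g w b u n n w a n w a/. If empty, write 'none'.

n

Vowels present: o, u, a, a; each is a nucleus, giving 4 syllables.
/o…u/ gap (V1→V2): /gwb/ — longest licit onset from the right is /b/, leaving /gw/ as coda.
/u…a/ gap (V2→V3): cluster /nnw/ — the longest permitted-onset suffix is /nw/; onset = /nw/, preceding coda = /n/.
/a…a/ gap (V3→V4): cluster /nw/ — /nw/ is itself a permitted onset, so the whole cluster goes right; preceding coda = ∅.
Result: togw.bun.nwa.nwa.
Syllable 2 is /bun/: onset /b/, nucleus /u/, coda /n/.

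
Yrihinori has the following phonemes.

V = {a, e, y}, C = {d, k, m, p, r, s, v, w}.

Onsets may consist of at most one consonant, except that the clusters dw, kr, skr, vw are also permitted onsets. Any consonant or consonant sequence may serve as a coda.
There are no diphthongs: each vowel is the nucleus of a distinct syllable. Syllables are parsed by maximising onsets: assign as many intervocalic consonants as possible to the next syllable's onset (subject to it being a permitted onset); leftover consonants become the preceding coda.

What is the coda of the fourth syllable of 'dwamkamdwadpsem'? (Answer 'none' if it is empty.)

m

The vowels are a, a, a, e — 4 nuclei, so 4 syllables.
Between /a/ (V1) and /a/ (V2): /mk/ splits as /m/ + /k/ (/k/ is the longest suffix that is a licit onset).
Between /a/ (V2) and /a/ (V3): /mdw/; trying suffixes from longest down, /dw/ is the first permitted one, so coda /m/ | onset /dw/.
Between /a/ (V3) and /e/ (V4): /dps/ — longest licit onset from the right is /s/, leaving /dp/ as coda.
Syllabification: dwam.kam.dwadp.sem.
Syllable 4 is /sem/: onset /s/, nucleus /e/, coda /m/.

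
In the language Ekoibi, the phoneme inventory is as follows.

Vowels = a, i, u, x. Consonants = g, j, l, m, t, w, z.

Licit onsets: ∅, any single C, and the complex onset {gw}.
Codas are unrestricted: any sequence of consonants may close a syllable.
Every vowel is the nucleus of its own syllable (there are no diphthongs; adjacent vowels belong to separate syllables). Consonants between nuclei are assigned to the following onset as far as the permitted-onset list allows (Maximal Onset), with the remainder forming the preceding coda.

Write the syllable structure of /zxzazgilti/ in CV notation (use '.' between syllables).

CV.CVC.CVC.CV

Vowels present: x, a, i, i; each is a nucleus, giving 4 syllables.
σ1/σ2 boundary: /z/ is a single consonant, so it becomes the next onset.
σ2/σ3 boundary: cluster /zg/ — the longest permitted-onset suffix is /g/; onset = /g/, preceding coda = /z/.
σ3/σ4 boundary: /lt/; trying suffixes from longest down, /t/ is the first permitted one, so coda /l/ | onset /t/.
So the parse is zx.zaz.gil.ti.
Mapping each syllable to C/V: /zx/ → CV, /zaz/ → CVC, /gil/ → CVC, /ti/ → CV.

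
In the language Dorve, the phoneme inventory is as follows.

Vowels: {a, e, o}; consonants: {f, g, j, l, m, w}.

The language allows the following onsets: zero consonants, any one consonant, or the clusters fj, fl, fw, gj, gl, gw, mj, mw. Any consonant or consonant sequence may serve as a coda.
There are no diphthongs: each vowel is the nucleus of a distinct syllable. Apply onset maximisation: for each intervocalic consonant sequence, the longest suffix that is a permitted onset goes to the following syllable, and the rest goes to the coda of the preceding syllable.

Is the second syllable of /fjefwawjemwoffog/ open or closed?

Vowels present: e, a, e, o, o; each is a nucleus, giving 5 syllables.
/e…a/ gap (V1→V2): /fw/ is a licit onset in full, so it all attaches to the next syllable.
/a…e/ gap (V2→V3): cluster /wj/ — the longest permitted-onset suffix is /j/; onset = /j/, preceding coda = /w/.
/e…o/ gap (V3→V4): /mw/ — entire cluster is a permitted onset → onset /mw/, coda ∅.
/o…o/ gap (V4→V5): cluster /ff/ — the longest permitted-onset suffix is /f/; onset = /f/, preceding coda = /f/.
Syllabification: fje.fwaw.je.mwof.fog.
Syllable 2 is /fwaw/ with coda /w/, so it is closed.

closed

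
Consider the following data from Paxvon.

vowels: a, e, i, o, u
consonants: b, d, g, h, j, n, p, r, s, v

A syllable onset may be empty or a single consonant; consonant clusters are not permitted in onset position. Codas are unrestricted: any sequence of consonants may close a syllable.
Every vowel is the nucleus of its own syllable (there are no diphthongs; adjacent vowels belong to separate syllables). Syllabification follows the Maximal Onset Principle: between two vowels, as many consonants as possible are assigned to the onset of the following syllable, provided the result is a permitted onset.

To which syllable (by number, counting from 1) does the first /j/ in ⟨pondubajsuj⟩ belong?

3

The vowels are o, u, a, u — 4 nuclei, so 4 syllables.
σ1/σ2 boundary: cluster /nd/ — the longest permitted-onset suffix is /d/; onset = /d/, preceding coda = /n/.
σ2/σ3 boundary: /b/ → onset of the next syllable (single consonants are always licit onsets).
σ3/σ4 boundary: cluster /js/ — the longest permitted-onset suffix is /s/; onset = /s/, preceding coda = /j/.
Putting it together: pon.du.baj.suj.
The first /j/ is in the coda of syllable 3 (/baj/).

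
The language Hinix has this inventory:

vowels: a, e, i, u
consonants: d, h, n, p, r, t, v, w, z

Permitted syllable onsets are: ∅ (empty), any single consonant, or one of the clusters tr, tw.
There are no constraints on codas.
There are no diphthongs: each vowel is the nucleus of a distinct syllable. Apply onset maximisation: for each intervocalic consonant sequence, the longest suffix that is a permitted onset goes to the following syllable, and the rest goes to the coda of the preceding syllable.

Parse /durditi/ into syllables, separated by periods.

dur.di.ti

The vowels are u, i, i — 3 nuclei, so 3 syllables.
Between /u/ (V1) and /i/ (V2): /rd/ — longest licit onset from the right is /d/, leaving /r/ as coda.
Between /i/ (V2) and /i/ (V3): just /t/ — single C goes to the following onset.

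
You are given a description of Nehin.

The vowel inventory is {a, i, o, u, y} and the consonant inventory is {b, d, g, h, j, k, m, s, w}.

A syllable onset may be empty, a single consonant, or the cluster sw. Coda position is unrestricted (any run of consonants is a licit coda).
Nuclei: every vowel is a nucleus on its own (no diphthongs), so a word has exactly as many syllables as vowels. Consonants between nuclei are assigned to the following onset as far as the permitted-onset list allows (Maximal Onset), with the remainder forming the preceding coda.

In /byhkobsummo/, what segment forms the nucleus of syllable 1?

Vowels present: y, o, u, o; each is a nucleus, giving 4 syllables.
The first nucleus (vowel 1 from the left) is /y/.

y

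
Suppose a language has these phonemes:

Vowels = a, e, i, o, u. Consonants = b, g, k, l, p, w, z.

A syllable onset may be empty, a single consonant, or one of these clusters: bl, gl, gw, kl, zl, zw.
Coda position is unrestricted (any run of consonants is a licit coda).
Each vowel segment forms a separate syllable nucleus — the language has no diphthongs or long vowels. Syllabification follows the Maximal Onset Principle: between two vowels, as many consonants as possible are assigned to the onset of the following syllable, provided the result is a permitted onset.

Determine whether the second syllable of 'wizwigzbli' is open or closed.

closed

Vowels present: i, i, i; each is a nucleus, giving 3 syllables.
/i…i/ gap (V1→V2): /zw/ — entire cluster is a permitted onset → onset /zw/, coda ∅.
/i…i/ gap (V2→V3): cluster /gzbl/ — the longest permitted-onset suffix is /bl/; onset = /bl/, preceding coda = /gz/.
Putting it together: wi.zwigz.bli.
Syllable 2 is /zwigz/ with coda /gz/, so it is closed.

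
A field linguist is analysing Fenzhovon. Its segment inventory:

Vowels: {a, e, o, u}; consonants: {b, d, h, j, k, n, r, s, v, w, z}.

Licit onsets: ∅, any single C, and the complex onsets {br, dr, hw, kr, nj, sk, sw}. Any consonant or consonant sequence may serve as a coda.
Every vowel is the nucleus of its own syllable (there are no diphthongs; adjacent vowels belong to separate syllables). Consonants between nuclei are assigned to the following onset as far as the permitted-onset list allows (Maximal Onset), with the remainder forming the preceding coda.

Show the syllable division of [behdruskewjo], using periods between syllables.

The vowels are e, u, e, o — 4 nuclei, so 4 syllables.
Between /e/ (V1) and /u/ (V2): cluster /hdr/ — the longest permitted-onset suffix is /dr/; onset = /dr/, preceding coda = /h/.
Between /u/ (V2) and /e/ (V3): /sk/ is a licit onset in full, so it all attaches to the next syllable.
Between /e/ (V3) and /o/ (V4): /wj/ splits as /w/ + /j/ (/j/ is the longest suffix that is a licit onset).

beh.dru.skew.jo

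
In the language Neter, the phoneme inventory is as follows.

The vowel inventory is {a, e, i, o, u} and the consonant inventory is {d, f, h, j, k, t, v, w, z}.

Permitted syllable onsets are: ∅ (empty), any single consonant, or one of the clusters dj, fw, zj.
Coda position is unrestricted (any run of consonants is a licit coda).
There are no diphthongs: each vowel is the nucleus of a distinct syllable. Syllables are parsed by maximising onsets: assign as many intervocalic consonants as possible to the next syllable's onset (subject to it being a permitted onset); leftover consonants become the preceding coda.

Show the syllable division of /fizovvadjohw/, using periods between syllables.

fi.zov.va.djohw

The vowels are i, o, a, o — 4 nuclei, so 4 syllables.
Between /i/ (V1) and /o/ (V2): just /z/ — single C goes to the following onset.
Between /o/ (V2) and /a/ (V3): /vv/; trying suffixes from longest down, /v/ is the first permitted one, so coda /v/ | onset /v/.
Between /a/ (V3) and /o/ (V4): cluster /dj/ — /dj/ is itself a permitted onset, so the whole cluster goes right; preceding coda = ∅.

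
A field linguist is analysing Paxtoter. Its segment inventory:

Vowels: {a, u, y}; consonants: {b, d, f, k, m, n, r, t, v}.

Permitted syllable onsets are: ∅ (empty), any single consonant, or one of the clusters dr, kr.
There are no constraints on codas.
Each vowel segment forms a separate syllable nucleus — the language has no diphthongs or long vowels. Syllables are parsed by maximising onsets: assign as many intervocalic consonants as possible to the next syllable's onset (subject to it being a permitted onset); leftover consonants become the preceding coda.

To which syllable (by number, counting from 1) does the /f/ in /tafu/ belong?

2

The vowels are a, u — 2 nuclei, so 2 syllables.
Between /a/ (V1) and /u/ (V2): /f/ is a single consonant, so it becomes the next onset.
Putting it together: ta.fu.
The /f/ is in the onset of syllable 2 (/fu/).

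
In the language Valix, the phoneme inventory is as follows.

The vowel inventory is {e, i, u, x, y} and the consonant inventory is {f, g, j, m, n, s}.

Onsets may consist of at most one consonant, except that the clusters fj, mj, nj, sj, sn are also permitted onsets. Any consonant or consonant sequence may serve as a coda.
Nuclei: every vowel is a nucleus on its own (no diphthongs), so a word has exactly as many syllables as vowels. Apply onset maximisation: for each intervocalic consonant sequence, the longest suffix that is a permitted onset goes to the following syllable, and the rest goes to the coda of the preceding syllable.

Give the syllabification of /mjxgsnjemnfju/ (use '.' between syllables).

Vowels present: x, e, u; each is a nucleus, giving 3 syllables.
/x…e/ gap (V1→V2): /gsnj/ splits as /gs/ + /nj/ (/nj/ is the longest suffix that is a licit onset).
/e…u/ gap (V2→V3): /mnfj/ splits as /mn/ + /fj/ (/fj/ is the longest suffix that is a licit onset).

mjxgs.njemn.fju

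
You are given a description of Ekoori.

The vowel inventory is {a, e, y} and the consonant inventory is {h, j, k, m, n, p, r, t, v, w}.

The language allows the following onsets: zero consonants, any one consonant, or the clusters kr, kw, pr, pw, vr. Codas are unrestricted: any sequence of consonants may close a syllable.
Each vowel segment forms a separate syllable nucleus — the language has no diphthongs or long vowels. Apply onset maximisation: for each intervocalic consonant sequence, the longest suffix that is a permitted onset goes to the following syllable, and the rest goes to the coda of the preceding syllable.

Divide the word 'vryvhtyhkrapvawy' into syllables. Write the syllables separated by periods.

vryvh.tyh.krap.va.wy

Vowels present: y, y, a, a, y; each is a nucleus, giving 5 syllables.
σ1/σ2 boundary: cluster /vht/ — the longest permitted-onset suffix is /t/; onset = /t/, preceding coda = /vh/.
σ2/σ3 boundary: /hkr/ — longest licit onset from the right is /kr/, leaving /h/ as coda.
σ3/σ4 boundary: /pv/ splits as /p/ + /v/ (/v/ is the longest suffix that is a licit onset).
σ4/σ5 boundary: just /w/ — single C goes to the following onset.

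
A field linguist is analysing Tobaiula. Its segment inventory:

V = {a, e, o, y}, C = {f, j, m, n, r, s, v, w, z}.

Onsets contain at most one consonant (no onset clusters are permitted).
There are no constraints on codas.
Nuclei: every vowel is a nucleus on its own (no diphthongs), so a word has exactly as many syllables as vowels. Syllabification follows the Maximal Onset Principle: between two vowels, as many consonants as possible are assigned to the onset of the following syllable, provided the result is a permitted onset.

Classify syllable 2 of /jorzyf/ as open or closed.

The vowels are o, y — 2 nuclei, so 2 syllables.
V1 /o/ – V2 /y/: /rz/ — longest licit onset from the right is /z/, leaving /r/ as coda.
So the parse is jor.zyf.
Syllable 2 is /zyf/ with coda /f/, so it is closed.

closed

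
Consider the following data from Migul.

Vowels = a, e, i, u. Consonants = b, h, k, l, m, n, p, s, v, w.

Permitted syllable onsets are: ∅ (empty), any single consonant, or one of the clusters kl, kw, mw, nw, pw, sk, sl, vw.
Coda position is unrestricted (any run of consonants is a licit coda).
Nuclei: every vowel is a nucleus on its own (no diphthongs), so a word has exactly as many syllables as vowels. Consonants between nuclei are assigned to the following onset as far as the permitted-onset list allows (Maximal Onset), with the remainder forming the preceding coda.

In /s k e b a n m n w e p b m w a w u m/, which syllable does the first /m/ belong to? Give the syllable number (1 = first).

Nuclei (vowels): e, a, e, a, u → 5 syllables.
/e…a/ gap (V1→V2): /b/ is a single consonant, so it becomes the next onset.
/a…e/ gap (V2→V3): cluster /nmnw/ — the longest permitted-onset suffix is /nw/; onset = /nw/, preceding coda = /nm/.
/e…a/ gap (V3→V4): /pbmw/ — longest licit onset from the right is /mw/, leaving /pb/ as coda.
/a…u/ gap (V4→V5): /w/ is a single consonant, so it becomes the next onset.
Putting it together: ske.banm.nwepb.mwa.wum.
The first /m/ is in the coda of syllable 2 (/banm/).

2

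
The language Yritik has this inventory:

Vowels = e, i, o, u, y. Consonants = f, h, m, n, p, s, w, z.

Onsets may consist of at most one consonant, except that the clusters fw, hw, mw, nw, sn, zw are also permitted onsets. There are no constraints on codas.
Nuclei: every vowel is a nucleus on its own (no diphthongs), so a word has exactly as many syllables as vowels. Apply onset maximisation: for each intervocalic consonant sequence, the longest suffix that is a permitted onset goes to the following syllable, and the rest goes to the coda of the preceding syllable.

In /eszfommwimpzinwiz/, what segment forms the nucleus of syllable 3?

The vowels are e, o, i, i, i — 5 nuclei, so 5 syllables.
The third nucleus (vowel 3 from the left) is /i/.

i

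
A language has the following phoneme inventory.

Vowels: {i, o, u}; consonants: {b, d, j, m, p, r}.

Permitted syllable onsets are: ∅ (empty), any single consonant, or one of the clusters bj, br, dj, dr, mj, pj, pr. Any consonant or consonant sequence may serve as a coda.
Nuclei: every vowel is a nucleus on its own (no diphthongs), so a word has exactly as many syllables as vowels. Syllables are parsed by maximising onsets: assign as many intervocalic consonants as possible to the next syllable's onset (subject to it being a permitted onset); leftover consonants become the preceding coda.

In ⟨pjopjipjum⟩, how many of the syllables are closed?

Nuclei (vowels): o, i, u → 3 syllables.
/o…i/ gap (V1→V2): /pj/ is a licit onset in full, so it all attaches to the next syllable.
/i…u/ gap (V2→V3): /pj/ is a licit onset in full, so it all attaches to the next syllable.
Result: pjo.pji.pjum.
Classifying each syllable: /pjo/ (open), /pji/ (open), /pjum/ (closed).
Closed syllables: 1.

1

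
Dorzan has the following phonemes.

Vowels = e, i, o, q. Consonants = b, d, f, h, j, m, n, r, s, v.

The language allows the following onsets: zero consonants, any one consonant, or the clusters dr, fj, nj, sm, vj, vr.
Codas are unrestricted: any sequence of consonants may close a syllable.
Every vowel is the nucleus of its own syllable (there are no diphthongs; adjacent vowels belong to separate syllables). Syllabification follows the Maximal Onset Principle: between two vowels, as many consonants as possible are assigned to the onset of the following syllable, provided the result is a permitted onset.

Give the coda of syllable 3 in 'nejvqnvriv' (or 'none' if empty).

The vowels are e, q, i — 3 nuclei, so 3 syllables.
/e…q/ gap (V1→V2): /jv/ — longest licit onset from the right is /v/, leaving /j/ as coda.
/q…i/ gap (V2→V3): /nvr/; trying suffixes from longest down, /vr/ is the first permitted one, so coda /n/ | onset /vr/.
Result: nej.vqn.vriv.
Syllable 3 is /vriv/: onset /vr/, nucleus /i/, coda /v/.

v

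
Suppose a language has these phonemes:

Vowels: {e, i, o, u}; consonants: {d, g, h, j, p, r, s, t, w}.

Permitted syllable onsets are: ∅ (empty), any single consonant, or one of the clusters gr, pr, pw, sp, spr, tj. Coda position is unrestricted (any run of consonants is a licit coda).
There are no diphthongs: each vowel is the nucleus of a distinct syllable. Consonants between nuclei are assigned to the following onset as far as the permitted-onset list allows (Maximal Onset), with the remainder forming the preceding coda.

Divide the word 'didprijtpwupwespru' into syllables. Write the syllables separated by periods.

did.prijt.pwu.pwe.spru

Vowels present: i, i, u, e, u; each is a nucleus, giving 5 syllables.
σ1/σ2 boundary: /dpr/ splits as /d/ + /pr/ (/pr/ is the longest suffix that is a licit onset).
σ2/σ3 boundary: /jtpw/ splits as /jt/ + /pw/ (/pw/ is the longest suffix that is a licit onset).
σ3/σ4 boundary: /pw/ is a licit onset in full, so it all attaches to the next syllable.
σ4/σ5 boundary: /spr/ is a licit onset in full, so it all attaches to the next syllable.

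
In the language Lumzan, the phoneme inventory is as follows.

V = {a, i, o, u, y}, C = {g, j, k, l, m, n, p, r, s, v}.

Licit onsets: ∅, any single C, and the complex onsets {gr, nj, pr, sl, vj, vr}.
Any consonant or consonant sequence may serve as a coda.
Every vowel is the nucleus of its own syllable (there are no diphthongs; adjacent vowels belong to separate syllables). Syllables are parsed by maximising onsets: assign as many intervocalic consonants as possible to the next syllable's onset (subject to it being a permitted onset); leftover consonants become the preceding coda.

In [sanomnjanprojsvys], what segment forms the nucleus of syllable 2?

o

The vowels are a, o, a, o, y — 5 nuclei, so 5 syllables.
The second nucleus (vowel 2 from the left) is /o/.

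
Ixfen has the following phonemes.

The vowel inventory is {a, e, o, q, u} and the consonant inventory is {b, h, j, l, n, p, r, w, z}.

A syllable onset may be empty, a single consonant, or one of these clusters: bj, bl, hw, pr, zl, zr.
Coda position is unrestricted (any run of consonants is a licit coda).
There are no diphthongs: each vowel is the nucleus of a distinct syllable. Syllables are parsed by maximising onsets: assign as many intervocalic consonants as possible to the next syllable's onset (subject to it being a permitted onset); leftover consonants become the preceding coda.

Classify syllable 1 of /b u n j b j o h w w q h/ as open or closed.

closed

The vowels are u, o, q — 3 nuclei, so 3 syllables.
Between /u/ (V1) and /o/ (V2): cluster /njbj/ — the longest permitted-onset suffix is /bj/; onset = /bj/, preceding coda = /nj/.
Between /o/ (V2) and /q/ (V3): cluster /hww/ — the longest permitted-onset suffix is /w/; onset = /w/, preceding coda = /hw/.
Result: bunj.bjohw.wqh.
Syllable 1 is /bunj/ with coda /nj/, so it is closed.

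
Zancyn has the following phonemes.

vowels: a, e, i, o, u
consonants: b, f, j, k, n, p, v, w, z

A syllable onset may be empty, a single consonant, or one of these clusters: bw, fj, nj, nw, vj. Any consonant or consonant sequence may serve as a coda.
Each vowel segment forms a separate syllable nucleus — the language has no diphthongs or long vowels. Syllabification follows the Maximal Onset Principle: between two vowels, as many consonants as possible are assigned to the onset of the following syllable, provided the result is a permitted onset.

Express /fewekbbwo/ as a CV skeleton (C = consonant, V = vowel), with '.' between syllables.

CV.CVCC.CCV

Nuclei (vowels): e, e, o → 3 syllables.
/e…e/ gap (V1→V2): /w/ is a single consonant, so it becomes the next onset.
/e…o/ gap (V2→V3): /kbbw/; trying suffixes from longest down, /bw/ is the first permitted one, so coda /kb/ | onset /bw/.
So the parse is fe.wekb.bwo.
Mapping each syllable to C/V: /fe/ → CV, /wekb/ → CVCC, /bwo/ → CCV.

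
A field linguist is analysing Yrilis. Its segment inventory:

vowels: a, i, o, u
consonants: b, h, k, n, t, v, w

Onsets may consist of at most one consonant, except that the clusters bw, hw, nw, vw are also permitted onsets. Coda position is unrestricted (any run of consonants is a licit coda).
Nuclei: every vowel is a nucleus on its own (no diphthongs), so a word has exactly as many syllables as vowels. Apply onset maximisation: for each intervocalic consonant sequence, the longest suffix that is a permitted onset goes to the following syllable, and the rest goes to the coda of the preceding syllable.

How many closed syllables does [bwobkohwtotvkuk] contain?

4

Nuclei (vowels): o, o, o, u → 4 syllables.
V1 /o/ – V2 /o/: /bk/ splits as /b/ + /k/ (/k/ is the longest suffix that is a licit onset).
V2 /o/ – V3 /o/: /hwt/; trying suffixes from longest down, /t/ is the first permitted one, so coda /hw/ | onset /t/.
V3 /o/ – V4 /u/: /tvk/ — longest licit onset from the right is /k/, leaving /tv/ as coda.
So the parse is bwob.kohw.totv.kuk.
Classifying each syllable: /bwob/ (closed), /kohw/ (closed), /totv/ (closed), /kuk/ (closed).
Closed syllables: 4.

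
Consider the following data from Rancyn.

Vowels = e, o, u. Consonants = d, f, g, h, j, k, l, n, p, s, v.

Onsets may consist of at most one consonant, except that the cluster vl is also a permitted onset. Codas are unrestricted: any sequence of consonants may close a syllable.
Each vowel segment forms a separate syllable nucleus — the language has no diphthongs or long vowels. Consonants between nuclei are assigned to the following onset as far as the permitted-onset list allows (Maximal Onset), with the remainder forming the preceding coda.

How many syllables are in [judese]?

3

Nuclei (vowels): u, e, e → 3 syllables.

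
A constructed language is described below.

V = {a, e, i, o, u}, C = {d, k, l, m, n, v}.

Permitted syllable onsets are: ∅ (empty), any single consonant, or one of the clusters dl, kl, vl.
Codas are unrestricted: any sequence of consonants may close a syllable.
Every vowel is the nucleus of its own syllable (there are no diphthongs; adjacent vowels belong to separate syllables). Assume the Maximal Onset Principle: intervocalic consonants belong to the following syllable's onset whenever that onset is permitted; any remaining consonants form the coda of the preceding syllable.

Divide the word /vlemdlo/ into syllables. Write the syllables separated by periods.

vlem.dlo

Vowels present: e, o; each is a nucleus, giving 2 syllables.
σ1/σ2 boundary: /mdl/ — longest licit onset from the right is /dl/, leaving /m/ as coda.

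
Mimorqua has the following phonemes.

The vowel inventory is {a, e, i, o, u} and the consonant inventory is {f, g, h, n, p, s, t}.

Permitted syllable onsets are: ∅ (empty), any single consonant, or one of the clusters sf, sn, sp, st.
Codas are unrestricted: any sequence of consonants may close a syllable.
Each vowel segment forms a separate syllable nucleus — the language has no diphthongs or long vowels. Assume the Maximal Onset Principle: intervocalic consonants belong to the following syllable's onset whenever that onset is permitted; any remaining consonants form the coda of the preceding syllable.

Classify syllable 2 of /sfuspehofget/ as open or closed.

open

Vowels present: u, e, o, e; each is a nucleus, giving 4 syllables.
/u…e/ gap (V1→V2): /sp/ — entire cluster is a permitted onset → onset /sp/, coda ∅.
/e…o/ gap (V2→V3): /h/ is a single consonant, so it becomes the next onset.
/o…e/ gap (V3→V4): cluster /fg/ — the longest permitted-onset suffix is /g/; onset = /g/, preceding coda = /f/.
Putting it together: sfu.spe.hof.get.
Syllable 2 is /spe/; it ends in its nucleus with no coda, so it is open.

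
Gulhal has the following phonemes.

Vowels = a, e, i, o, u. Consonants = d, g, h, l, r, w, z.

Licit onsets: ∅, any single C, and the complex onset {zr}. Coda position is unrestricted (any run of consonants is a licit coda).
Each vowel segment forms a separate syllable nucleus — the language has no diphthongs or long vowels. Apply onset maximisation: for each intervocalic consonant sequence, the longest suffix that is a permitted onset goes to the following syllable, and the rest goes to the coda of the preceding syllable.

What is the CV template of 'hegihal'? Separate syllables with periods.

CV.CV.CVC

The vowels are e, i, a — 3 nuclei, so 3 syllables.
σ1/σ2 boundary: /g/ → onset of the next syllable (single consonants are always licit onsets).
σ2/σ3 boundary: /h/ is a single consonant, so it becomes the next onset.
Syllabification: he.gi.hal.
Mapping each syllable to C/V: /he/ → CV, /gi/ → CV, /hal/ → CVC.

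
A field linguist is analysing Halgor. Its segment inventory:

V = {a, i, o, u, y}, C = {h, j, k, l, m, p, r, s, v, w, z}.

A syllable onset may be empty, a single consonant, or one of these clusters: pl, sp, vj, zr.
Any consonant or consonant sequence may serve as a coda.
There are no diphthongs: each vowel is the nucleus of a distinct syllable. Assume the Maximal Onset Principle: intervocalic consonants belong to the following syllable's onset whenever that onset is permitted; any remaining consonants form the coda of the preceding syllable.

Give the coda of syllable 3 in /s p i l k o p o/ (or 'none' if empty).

Vowels present: i, o, o; each is a nucleus, giving 3 syllables.
/i…o/ gap (V1→V2): cluster /lk/ — the longest permitted-onset suffix is /k/; onset = /k/, preceding coda = /l/.
/o…o/ gap (V2→V3): /p/ → onset of the next syllable (single consonants are always licit onsets).
Result: spil.ko.po.
Syllable 3 is /po/: onset /p/, nucleus /o/, coda ∅.

none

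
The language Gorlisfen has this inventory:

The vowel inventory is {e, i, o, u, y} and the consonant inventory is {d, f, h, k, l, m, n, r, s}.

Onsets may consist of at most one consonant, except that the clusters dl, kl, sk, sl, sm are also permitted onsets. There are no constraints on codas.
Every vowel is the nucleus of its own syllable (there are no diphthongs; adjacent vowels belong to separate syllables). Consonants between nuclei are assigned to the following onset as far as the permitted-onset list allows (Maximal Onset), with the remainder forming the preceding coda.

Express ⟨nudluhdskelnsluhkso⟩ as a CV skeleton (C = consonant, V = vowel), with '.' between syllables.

Vowels present: u, u, e, u, o; each is a nucleus, giving 5 syllables.
/u…u/ gap (V1→V2): cluster /dl/ — /dl/ is itself a permitted onset, so the whole cluster goes right; preceding coda = ∅.
/u…e/ gap (V2→V3): cluster /hdsk/ — the longest permitted-onset suffix is /sk/; onset = /sk/, preceding coda = /hd/.
/e…u/ gap (V3→V4): /lnsl/ splits as /ln/ + /sl/ (/sl/ is the longest suffix that is a licit onset).
/u…o/ gap (V4→V5): /hks/ splits as /hk/ + /s/ (/s/ is the longest suffix that is a licit onset).
Putting it together: nu.dluhd.skeln.sluhk.so.
Mapping each syllable to C/V: /nu/ → CV, /dluhd/ → CCVCC, /skeln/ → CCVCC, /sluhk/ → CCVCC, /so/ → CV.

CV.CCVCC.CCVCC.CCVCC.CV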